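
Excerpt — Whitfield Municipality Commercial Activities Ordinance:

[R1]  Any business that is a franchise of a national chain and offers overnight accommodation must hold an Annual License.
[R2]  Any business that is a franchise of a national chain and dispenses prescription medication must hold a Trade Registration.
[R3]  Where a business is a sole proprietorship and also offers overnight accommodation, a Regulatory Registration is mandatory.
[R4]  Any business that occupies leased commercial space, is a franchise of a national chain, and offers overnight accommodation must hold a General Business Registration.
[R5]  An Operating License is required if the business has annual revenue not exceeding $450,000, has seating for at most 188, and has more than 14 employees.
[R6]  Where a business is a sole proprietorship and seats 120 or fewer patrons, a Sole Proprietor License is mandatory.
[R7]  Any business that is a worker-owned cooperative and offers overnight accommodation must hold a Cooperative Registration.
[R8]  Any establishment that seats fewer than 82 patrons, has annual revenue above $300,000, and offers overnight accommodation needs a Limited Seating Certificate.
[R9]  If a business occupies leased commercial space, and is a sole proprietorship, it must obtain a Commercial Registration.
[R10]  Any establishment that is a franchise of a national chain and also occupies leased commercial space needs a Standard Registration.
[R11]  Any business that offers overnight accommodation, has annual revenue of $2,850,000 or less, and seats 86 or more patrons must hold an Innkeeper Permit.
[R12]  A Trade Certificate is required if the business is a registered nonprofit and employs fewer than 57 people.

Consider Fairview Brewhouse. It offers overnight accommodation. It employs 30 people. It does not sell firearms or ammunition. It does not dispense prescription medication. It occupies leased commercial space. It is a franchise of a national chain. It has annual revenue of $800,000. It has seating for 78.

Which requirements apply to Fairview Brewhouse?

Annual License, General Business Registration, Limited Seating Certificate, Standard Registration

[R1] is a franchise of a national chain; offers overnight accommodation → Annual License required.
[R2] is a franchise of a national chain; does not dispense prescription medication → Trade Registration not required.
[R3] is a franchise of a national chain (not: is a sole proprietorship); offers overnight accommodation → Regulatory Registration not required.
[R4] occupies leased commercial space; is a franchise of a national chain; offers overnight accommodation → General Business Registration required.
[R5] revenue $800,000 > $450,000; seating 78 ≤ 188; employees 30 > 14 → Operating License not required.
[R6] is a franchise of a national chain (not: is a sole proprietorship); seating 78 ≤ 120 → Sole Proprietor License not required.
[R7] is a franchise of a national chain (not: is a worker-owned cooperative); offers overnight accommodation → Cooperative Registration not required.
[R8] seating 78 < 82; revenue $800,000 > $300,000; offers overnight accommodation → Limited Seating Certificate required.
[R9] occupies leased commercial space; is a franchise of a national chain (not: is a sole proprietorship) → Commercial Registration not required.
[R10] is a franchise of a national chain; occupies leased commercial space → Standard Registration required.
[R11] offers overnight accommodation; revenue $800,000 ≤ $2,850,000; seating 78 < 86 → Innkeeper Permit not required.
[R12] is a franchise of a national chain (not: is a registered nonprofit); employees 30 < 57 → Trade Certificate not required.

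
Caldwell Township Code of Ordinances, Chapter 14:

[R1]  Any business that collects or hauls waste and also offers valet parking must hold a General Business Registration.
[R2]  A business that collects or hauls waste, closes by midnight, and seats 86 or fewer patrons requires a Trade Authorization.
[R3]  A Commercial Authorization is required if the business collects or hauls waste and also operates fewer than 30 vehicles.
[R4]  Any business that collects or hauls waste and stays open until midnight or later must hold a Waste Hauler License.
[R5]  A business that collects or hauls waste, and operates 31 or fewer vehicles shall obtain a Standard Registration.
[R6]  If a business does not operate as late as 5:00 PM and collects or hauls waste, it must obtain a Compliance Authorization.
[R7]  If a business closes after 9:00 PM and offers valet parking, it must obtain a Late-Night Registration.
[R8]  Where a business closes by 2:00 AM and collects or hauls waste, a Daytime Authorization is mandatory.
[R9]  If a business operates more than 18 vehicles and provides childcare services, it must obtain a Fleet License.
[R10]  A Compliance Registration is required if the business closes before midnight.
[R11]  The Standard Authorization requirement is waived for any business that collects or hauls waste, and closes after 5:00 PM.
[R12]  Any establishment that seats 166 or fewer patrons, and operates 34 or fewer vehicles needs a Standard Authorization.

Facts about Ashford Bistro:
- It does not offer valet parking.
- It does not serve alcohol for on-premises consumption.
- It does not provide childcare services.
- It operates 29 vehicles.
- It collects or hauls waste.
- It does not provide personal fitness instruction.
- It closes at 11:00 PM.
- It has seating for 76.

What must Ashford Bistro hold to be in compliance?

Commercial Authorization, Compliance Registration, Daytime Authorization, Standard Registration, Trade Authorization

[R1] collects or hauls waste; does not offer valet parking → General Business Registration not required.
[R2] collects or hauls waste; closes 11:00 PM, at/before midnight; seating 76 ≤ 86 → Trade Authorization required.
[R3] collects or hauls waste; vehicles 29 < 30 → Commercial Authorization required.
[R4] collects or hauls waste; closes 11:00 PM, at/before midnight → Waste Hauler License not required.
[R5] collects or hauls waste; vehicles 29 ≤ 31 → Standard Registration required.
[R6] closes 11:00 PM, after 5:00 PM; collects or hauls waste → Compliance Authorization not required.
[R7] closes 11:00 PM, after 9:00 PM; does not offer valet parking → Late-Night Registration not required.
[R8] closes 11:00 PM, at/before 2:00 AM; collects or hauls waste → Daytime Authorization required.
[R9] vehicles 29 > 18; does not provide childcare services → Fleet License not required.
[R10] closes 11:00 PM, at/before midnight → Compliance Registration required.
[R11] collects or hauls waste; closes 11:00 PM, after 5:00 PM → exempt from Standard Authorization.
[R12] seating 76 ≤ 166; vehicles 29 ≤ 34 → Standard Authorization required.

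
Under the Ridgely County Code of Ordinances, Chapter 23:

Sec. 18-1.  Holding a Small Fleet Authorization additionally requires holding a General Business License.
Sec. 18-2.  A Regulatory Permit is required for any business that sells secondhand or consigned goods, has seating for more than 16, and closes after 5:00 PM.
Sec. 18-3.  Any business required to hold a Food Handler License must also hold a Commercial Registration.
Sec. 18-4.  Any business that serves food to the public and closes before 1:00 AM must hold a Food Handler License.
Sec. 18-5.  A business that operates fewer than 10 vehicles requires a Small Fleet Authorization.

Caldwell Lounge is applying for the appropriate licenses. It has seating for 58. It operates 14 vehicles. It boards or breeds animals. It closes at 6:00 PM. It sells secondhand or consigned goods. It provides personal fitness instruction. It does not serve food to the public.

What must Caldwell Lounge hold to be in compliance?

Sec. 18-1. Small Fleet Authorization is not required → no effect.
Sec. 18-2. sells secondhand or consigned goods; seating 58 > 16; closes 6:00 PM, after 5:00 PM → Regulatory Permit required.
Sec. 18-3. Food Handler License is not required → no effect.
Sec. 18-4. does not serve food to the public; closes 6:00 PM, at/before 1:00 AM → Food Handler License not required.
Sec. 18-5. vehicles 14 ≥ 10 → Small Fleet Authorization not required.

Regulatory Permit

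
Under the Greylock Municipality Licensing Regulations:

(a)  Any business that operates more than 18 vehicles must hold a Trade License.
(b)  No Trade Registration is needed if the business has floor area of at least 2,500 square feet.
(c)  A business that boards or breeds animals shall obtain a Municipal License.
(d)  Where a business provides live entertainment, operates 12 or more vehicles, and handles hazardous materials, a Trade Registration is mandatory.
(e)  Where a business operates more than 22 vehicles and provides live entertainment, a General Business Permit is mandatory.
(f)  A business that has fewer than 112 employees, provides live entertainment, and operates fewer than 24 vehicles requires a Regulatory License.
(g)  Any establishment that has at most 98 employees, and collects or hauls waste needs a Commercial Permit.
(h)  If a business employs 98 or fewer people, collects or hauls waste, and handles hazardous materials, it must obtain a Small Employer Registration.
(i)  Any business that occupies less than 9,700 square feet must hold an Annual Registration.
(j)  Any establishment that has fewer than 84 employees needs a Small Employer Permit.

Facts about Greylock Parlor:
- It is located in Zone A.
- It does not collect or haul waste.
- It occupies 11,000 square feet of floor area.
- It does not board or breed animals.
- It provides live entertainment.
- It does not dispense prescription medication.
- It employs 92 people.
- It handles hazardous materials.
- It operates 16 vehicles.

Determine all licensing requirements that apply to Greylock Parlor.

(a) vehicles 16 ≤ 18 → Trade License not required.
(b) floor area 11,000 square feet ≥ 2,500 square feet → exempt from Trade Registration.
(c) does not board or breed animals → Municipal License not required.
(d) provides live entertainment; vehicles 16 ≥ 12; handles hazardous materials → Trade Registration required.
(e) vehicles 16 ≤ 22; provides live entertainment → General Business Permit not required.
(f) employees 92 < 112; provides live entertainment; vehicles 16 < 24 → Regulatory License required.
(g) employees 92 ≤ 98; does not collect or haul waste → Commercial Permit not required.
(h) employees 92 ≤ 98; does not collect or haul waste; handles hazardous materials → Small Employer Registration not required.
(i) floor area 11,000 square feet ≥ 9,700 square feet → Annual Registration not required.
(j) employees 92 ≥ 84 → Small Employer Permit not required.

Regulatory License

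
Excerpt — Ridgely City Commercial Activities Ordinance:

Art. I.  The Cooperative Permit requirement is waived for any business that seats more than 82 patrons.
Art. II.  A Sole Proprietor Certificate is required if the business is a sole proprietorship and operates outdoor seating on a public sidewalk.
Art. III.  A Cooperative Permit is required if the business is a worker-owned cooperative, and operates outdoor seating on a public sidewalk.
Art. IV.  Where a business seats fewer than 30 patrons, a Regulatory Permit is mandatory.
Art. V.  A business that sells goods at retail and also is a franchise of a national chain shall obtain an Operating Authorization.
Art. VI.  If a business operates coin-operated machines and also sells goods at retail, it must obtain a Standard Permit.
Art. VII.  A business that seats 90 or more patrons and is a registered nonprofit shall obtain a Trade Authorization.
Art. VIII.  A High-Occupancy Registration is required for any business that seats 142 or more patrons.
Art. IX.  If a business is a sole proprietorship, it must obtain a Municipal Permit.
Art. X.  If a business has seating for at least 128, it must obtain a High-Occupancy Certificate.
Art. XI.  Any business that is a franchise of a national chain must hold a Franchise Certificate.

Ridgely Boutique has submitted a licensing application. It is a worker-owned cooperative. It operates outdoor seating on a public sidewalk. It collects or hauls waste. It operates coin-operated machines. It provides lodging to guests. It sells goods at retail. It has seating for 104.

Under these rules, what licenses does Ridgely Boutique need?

Standard Permit

Art. I. seating 104 > 82 → exempt from Cooperative Permit.
Art. II. is a worker-owned cooperative (not: is a sole proprietorship); operates outdoor seating on a public sidewalk → Sole Proprietor Certificate not required.
Art. III. is a worker-owned cooperative; operates outdoor seating on a public sidewalk → Cooperative Permit required.
Art. IV. seating 104 ≥ 30 → Regulatory Permit not required.
Art. V. sells goods at retail; is a worker-owned cooperative (not: is a franchise of a national chain) → Operating Authorization not required.
Art. VI. operates coin-operated machines; sells goods at retail → Standard Permit required.
Art. VII. seating 104 ≥ 90; is a worker-owned cooperative (not: is a registered nonprofit) → Trade Authorization not required.
Art. VIII. seating 104 < 142 → High-Occupancy Registration not required.
Art. IX. is a worker-owned cooperative (not: is a sole proprietorship) → Municipal Permit not required.
Art. X. seating 104 < 128 → High-Occupancy Certificate not required.
Art. XI. is a worker-owned cooperative (not: is a franchise of a national chain) → Franchise Certificate not required.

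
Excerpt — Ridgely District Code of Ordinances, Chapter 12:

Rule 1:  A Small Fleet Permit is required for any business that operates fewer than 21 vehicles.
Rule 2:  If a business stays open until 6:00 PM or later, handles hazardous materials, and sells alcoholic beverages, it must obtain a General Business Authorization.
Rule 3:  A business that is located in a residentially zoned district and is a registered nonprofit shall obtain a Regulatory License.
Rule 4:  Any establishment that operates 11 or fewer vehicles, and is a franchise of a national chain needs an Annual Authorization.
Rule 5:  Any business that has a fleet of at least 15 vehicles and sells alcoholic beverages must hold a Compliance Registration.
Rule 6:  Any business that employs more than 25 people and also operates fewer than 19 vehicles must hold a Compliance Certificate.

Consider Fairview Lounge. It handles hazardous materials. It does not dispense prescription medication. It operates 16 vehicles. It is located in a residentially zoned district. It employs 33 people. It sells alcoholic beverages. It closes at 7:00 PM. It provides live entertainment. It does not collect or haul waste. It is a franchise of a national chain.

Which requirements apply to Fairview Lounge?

Rule 1: vehicles 16 < 21 → Small Fleet Permit required.
Rule 2: closes 7:00 PM, after 6:00 PM; handles hazardous materials; sells alcoholic beverages → General Business Authorization required.
Rule 3: is located in a residentially zoned district; is a franchise of a national chain (not: is a registered nonprofit) → Regulatory License not required.
Rule 4: vehicles 16 > 11; is a franchise of a national chain → Annual Authorization not required.
Rule 5: vehicles 16 ≥ 15; sells alcoholic beverages → Compliance Registration required.
Rule 6: employees 33 > 25; vehicles 16 < 19 → Compliance Certificate required.

Compliance Certificate, Compliance Registration, General Business Authorization, Small Fleet Permit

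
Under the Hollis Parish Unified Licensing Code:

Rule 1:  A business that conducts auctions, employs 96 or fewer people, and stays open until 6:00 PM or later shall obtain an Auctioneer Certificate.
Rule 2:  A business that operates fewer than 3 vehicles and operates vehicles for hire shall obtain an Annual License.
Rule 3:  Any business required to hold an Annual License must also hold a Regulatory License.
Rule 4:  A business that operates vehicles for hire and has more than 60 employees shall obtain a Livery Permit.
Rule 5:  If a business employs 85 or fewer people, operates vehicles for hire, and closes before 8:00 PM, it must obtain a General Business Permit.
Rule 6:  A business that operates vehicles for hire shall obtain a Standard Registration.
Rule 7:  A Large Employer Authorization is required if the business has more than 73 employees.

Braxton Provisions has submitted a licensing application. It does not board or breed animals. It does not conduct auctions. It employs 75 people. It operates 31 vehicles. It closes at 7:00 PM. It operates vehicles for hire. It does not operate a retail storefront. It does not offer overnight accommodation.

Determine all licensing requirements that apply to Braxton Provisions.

General Business Permit, Large Employer Authorization, Livery Permit, Standard Registration

Rule 1: does not conduct auctions; employees 75 ≤ 96; closes 7:00 PM, after 6:00 PM → Auctioneer Certificate not required.
Rule 2: vehicles 31 ≥ 3; operates vehicles for hire → Annual License not required.
Rule 3: Annual License is not required → no effect.
Rule 4: operates vehicles for hire; employees 75 > 60 → Livery Permit required.
Rule 5: employees 75 ≤ 85; operates vehicles for hire; closes 7:00 PM, at/before 8:00 PM → General Business Permit required.
Rule 6: operates vehicles for hire → Standard Registration required.
Rule 7: employees 75 > 73 → Large Employer Authorization required.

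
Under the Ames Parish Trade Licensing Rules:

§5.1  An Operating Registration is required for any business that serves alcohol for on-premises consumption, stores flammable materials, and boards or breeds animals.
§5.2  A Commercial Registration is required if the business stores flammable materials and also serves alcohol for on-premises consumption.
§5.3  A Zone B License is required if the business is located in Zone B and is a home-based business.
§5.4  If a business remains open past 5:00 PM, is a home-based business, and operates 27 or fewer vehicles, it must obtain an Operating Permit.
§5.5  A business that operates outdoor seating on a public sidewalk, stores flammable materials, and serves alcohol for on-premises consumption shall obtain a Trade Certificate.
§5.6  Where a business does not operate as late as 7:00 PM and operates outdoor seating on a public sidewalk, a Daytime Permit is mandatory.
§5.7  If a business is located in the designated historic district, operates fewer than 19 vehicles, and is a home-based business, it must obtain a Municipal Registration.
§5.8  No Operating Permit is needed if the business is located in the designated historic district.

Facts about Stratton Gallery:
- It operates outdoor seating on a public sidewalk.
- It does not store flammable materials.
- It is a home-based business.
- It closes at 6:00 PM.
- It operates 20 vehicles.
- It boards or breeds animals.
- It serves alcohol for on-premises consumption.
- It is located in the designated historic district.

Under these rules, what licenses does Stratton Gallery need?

Daytime Permit

§5.1 serves alcohol for on-premises consumption; does not store flammable materials; boards or breeds animals → Operating Registration not required.
§5.2 does not store flammable materials; serves alcohol for on-premises consumption → Commercial Registration not required.
§5.3 is located in the designated historic district (not: is located in Zone B); is a home-based business → Zone B License not required.
§5.4 closes 6:00 PM, after 5:00 PM; is a home-based business; vehicles 20 ≤ 27 → Operating Permit required.
§5.5 operates outdoor seating on a public sidewalk; does not store flammable materials; serves alcohol for on-premises consumption → Trade Certificate not required.
§5.6 closes 6:00 PM, at/before 7:00 PM; operates outdoor seating on a public sidewalk → Daytime Permit required.
§5.7 is located in the designated historic district; vehicles 20 ≥ 19; is a home-based business → Municipal Registration not required.
§5.8 is located in the designated historic district → exempt from Operating Permit.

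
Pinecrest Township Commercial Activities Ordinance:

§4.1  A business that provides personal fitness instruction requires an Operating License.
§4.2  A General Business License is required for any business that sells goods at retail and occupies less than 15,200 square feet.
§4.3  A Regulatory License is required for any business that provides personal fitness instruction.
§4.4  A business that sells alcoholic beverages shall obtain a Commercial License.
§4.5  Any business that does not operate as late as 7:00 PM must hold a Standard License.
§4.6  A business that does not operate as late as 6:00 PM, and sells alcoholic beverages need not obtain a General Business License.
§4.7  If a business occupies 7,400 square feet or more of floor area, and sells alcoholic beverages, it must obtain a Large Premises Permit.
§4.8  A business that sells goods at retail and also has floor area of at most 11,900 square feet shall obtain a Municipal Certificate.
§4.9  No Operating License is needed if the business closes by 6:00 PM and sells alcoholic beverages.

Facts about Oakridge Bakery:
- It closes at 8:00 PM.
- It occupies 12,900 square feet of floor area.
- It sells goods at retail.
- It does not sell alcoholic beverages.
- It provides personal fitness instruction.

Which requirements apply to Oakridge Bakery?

§4.1 provides personal fitness instruction → Operating License required.
§4.2 sells goods at retail; floor area 12,900 square feet < 15,200 square feet → General Business License required.
§4.3 provides personal fitness instruction → Regulatory License required.
§4.4 does not sell alcoholic beverages → Commercial License not required.
§4.5 closes 8:00 PM, after 7:00 PM → Standard License not required.
§4.6 closes 8:00 PM, after 6:00 PM; does not sell alcoholic beverages → General Business License exemption does not apply.
§4.7 floor area 12,900 square feet ≥ 7,400 square feet; does not sell alcoholic beverages → Large Premises Permit not required.
§4.8 sells goods at retail; floor area 12,900 square feet > 11,900 square feet → Municipal Certificate not required.
§4.9 closes 8:00 PM, after 6:00 PM; does not sell alcoholic beverages → Operating License exemption does not apply.

General Business License, Operating License, Regulatory License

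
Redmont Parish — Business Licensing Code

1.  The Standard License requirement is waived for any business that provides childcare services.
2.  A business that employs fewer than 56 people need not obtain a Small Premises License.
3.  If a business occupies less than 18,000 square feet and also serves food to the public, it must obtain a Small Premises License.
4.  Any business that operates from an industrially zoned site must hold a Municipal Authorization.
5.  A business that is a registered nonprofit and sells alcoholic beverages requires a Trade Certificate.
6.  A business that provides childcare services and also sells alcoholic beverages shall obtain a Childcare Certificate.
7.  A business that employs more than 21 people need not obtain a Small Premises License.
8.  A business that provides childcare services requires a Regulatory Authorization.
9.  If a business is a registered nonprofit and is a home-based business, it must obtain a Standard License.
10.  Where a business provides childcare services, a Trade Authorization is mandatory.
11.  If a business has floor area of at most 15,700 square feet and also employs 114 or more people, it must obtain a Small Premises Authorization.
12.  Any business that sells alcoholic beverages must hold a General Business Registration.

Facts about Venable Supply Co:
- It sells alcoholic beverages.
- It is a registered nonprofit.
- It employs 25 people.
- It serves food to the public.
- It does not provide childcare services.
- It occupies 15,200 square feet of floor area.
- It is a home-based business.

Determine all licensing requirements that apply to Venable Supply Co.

1. does not provide childcare services → Standard License exemption does not apply.
2. employees 25 < 56 → exempt from Small Premises License.
3. floor area 15,200 square feet < 18,000 square feet; serves food to the public → Small Premises License required.
4. is a home-based business (not: operates from an industrially zoned site) → Municipal Authorization not required.
5. is a registered nonprofit; sells alcoholic beverages → Trade Certificate required.
6. does not provide childcare services; sells alcoholic beverages → Childcare Certificate not required.
7. employees 25 > 21 → exempt from Small Premises License.
8. does not provide childcare services → Regulatory Authorization not required.
9. is a registered nonprofit; is a home-based business → Standard License required.
10. does not provide childcare services → Trade Authorization not required.
11. floor area 15,200 square feet ≤ 15,700 square feet; employees 25 < 114 → Small Premises Authorization not required.
12. sells alcoholic beverages → General Business Registration required.

General Business Registration, Standard License, Trade Certificate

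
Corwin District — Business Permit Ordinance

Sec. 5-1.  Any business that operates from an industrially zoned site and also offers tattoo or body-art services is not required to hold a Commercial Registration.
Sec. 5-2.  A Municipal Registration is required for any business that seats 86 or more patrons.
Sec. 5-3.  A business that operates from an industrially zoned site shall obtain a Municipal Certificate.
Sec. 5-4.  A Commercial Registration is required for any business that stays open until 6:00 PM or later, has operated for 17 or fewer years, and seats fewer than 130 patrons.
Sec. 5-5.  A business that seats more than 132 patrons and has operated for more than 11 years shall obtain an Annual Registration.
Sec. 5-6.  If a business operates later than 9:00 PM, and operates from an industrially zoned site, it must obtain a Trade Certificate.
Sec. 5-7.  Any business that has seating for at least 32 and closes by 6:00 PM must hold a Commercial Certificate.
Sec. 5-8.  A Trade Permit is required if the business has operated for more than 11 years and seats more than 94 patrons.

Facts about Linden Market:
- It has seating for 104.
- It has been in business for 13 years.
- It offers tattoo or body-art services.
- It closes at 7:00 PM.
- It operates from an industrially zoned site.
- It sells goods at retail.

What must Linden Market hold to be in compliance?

Municipal Certificate, Municipal Registration, Trade Permit

Sec. 5-1. operates from an industrially zoned site; offers tattoo or body-art services → exempt from Commercial Registration.
Sec. 5-2. seating 104 ≥ 86 → Municipal Registration required.
Sec. 5-3. operates from an industrially zoned site → Municipal Certificate required.
Sec. 5-4. closes 7:00 PM, after 6:00 PM; years in business 13 ≤ 17; seating 104 < 130 → Commercial Registration required.
Sec. 5-5. seating 104 ≤ 132; years in business 13 > 11 → Annual Registration not required.
Sec. 5-6. closes 7:00 PM, at/before 9:00 PM; operates from an industrially zoned site → Trade Certificate not required.
Sec. 5-7. seating 104 ≥ 32; closes 7:00 PM, after 6:00 PM → Commercial Certificate not required.
Sec. 5-8. years in business 13 > 11; seating 104 > 94 → Trade Permit required.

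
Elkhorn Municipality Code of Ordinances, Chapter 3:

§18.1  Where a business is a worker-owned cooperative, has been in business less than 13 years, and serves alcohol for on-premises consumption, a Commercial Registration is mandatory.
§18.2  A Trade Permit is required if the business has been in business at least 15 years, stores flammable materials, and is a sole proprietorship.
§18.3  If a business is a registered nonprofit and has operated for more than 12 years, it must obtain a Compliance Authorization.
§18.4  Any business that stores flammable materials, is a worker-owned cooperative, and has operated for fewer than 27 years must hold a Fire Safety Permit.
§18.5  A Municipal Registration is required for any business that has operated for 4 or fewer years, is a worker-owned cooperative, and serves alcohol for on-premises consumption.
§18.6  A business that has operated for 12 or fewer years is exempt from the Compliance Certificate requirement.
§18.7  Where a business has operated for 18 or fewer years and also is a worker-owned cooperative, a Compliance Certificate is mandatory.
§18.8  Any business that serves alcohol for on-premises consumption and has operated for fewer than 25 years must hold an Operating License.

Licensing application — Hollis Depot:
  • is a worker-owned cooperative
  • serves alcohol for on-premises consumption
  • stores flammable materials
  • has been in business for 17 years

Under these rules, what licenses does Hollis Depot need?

§18.1 is a worker-owned cooperative; years in business 17 ≥ 13; serves alcohol for on-premises consumption → Commercial Registration not required.
§18.2 years in business 17 ≥ 15; stores flammable materials; is a worker-owned cooperative (not: is a sole proprietorship) → Trade Permit not required.
§18.3 is a worker-owned cooperative (not: is a registered nonprofit); years in business 17 > 12 → Compliance Authorization not required.
§18.4 stores flammable materials; is a worker-owned cooperative; years in business 17 < 27 → Fire Safety Permit required.
§18.5 years in business 17 > 4; is a worker-owned cooperative; serves alcohol for on-premises consumption → Municipal Registration not required.
§18.6 years in business 17 > 12 → Compliance Certificate exemption does not apply.
§18.7 years in business 17 ≤ 18; is a worker-owned cooperative → Compliance Certificate required.
§18.8 serves alcohol for on-premises consumption; years in business 17 < 25 → Operating License required.

Compliance Certificate, Fire Safety Permit, Operating License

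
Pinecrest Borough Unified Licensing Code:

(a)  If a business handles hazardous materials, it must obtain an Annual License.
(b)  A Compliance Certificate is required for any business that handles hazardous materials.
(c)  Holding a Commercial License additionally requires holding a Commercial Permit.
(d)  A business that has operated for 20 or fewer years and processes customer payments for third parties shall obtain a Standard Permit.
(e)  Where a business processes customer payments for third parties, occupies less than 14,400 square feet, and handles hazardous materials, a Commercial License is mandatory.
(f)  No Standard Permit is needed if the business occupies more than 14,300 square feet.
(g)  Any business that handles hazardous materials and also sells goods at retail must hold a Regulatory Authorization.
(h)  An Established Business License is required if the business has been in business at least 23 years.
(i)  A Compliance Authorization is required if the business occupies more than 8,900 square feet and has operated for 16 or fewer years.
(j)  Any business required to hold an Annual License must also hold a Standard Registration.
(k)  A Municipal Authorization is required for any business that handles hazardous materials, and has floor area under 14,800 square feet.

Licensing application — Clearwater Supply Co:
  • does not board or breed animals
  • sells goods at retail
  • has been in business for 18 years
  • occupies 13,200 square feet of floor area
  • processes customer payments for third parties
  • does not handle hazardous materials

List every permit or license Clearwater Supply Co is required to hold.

(a) does not handle hazardous materials → Annual License not required.
(b) does not handle hazardous materials → Compliance Certificate not required.
(c) Commercial License is not required → no effect.
(d) years in business 18 ≤ 20; processes customer payments for third parties → Standard Permit required.
(e) processes customer payments for third parties; floor area 13,200 square feet < 14,400 square feet; does not handle hazardous materials → Commercial License not required.
(f) floor area 13,200 square feet ≤ 14,300 square feet → Standard Permit exemption does not apply.
(g) does not handle hazardous materials; sells goods at retail → Regulatory Authorization not required.
(h) years in business 18 < 23 → Established Business License not required.
(i) floor area 13,200 square feet > 8,900 square feet; years in business 18 > 16 → Compliance Authorization not required.
(j) Annual License is not required → no effect.
(k) does not handle hazardous materials; floor area 13,200 square feet < 14,800 square feet → Municipal Authorization not required.

Standard Permit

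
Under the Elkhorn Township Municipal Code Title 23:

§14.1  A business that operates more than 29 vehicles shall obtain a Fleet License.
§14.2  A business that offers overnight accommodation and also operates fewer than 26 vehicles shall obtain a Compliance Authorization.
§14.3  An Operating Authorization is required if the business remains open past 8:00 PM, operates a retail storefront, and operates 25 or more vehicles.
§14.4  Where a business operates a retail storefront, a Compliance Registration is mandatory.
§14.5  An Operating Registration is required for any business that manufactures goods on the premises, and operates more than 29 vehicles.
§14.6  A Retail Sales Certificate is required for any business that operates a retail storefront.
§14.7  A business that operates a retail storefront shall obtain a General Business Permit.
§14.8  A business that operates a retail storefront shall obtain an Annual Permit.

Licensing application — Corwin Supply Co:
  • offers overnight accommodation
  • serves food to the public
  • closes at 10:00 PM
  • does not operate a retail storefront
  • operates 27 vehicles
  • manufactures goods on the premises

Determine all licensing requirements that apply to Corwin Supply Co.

§14.1 vehicles 27 ≤ 29 → Fleet License not required.
§14.2 offers overnight accommodation; vehicles 27 ≥ 26 → Compliance Authorization not required.
§14.3 closes 10:00 PM, after 8:00 PM; does not operate a retail storefront; vehicles 27 ≥ 25 → Operating Authorization not required.
§14.4 does not operate a retail storefront → Compliance Registration not required.
§14.5 manufactures goods on the premises; vehicles 27 ≤ 29 → Operating Registration not required.
§14.6 does not operate a retail storefront → Retail Sales Certificate not required.
§14.7 does not operate a retail storefront → General Business Permit not required.
§14.8 does not operate a retail storefront → Annual Permit not required.

None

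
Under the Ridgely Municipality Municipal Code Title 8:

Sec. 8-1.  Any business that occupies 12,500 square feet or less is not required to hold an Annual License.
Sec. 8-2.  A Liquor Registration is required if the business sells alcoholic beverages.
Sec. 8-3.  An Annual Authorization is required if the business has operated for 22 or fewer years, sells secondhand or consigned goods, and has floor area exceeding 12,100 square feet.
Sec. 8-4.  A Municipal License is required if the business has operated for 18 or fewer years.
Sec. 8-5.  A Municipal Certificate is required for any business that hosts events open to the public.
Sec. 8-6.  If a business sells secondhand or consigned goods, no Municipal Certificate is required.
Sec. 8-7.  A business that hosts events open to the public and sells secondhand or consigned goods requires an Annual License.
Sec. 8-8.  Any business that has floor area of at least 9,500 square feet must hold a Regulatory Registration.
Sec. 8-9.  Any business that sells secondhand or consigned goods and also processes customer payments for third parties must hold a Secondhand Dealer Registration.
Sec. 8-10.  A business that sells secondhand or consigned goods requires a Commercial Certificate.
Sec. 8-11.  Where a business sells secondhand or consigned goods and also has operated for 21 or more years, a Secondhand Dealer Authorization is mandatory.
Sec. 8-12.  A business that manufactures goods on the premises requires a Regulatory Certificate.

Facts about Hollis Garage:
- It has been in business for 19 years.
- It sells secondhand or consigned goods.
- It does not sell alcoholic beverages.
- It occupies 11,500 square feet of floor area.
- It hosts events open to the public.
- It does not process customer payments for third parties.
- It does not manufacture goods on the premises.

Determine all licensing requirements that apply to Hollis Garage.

Commercial Certificate, Regulatory Registration

Sec. 8-1. floor area 11,500 square feet ≤ 12,500 square feet → exempt from Annual License.
Sec. 8-2. does not sell alcoholic beverages → Liquor Registration not required.
Sec. 8-3. years in business 19 ≤ 22; sells secondhand or consigned goods; floor area 11,500 square feet ≤ 12,100 square feet → Annual Authorization not required.
Sec. 8-4. years in business 19 > 18 → Municipal License not required.
Sec. 8-5. hosts events open to the public → Municipal Certificate required.
Sec. 8-6. sells secondhand or consigned goods → exempt from Municipal Certificate.
Sec. 8-7. hosts events open to the public; sells secondhand or consigned goods → Annual License required.
Sec. 8-8. floor area 11,500 square feet ≥ 9,500 square feet → Regulatory Registration required.
Sec. 8-9. sells secondhand or consigned goods; does not process customer payments for third parties → Secondhand Dealer Registration not required.
Sec. 8-10. sells secondhand or consigned goods → Commercial Certificate required.
Sec. 8-11. sells secondhand or consigned goods; years in business 19 < 21 → Secondhand Dealer Authorization not required.
Sec. 8-12. does not manufacture goods on the premises → Regulatory Certificate not required.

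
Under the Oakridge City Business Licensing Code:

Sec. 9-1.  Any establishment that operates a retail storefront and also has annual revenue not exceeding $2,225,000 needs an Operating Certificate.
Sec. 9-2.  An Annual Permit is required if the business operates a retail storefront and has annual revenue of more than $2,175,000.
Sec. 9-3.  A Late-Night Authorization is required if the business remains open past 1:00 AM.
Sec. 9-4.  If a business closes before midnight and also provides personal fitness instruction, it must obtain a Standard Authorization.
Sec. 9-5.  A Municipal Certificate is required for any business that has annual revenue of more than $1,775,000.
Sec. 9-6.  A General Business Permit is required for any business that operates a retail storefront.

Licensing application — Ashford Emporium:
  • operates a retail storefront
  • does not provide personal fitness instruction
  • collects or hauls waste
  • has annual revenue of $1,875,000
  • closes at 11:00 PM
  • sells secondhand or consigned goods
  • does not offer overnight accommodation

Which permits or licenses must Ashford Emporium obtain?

General Business Permit, Municipal Certificate, Operating Certificate

Sec. 9-1. operates a retail storefront; revenue $1,875,000 ≤ $2,225,000 → Operating Certificate required.
Sec. 9-2. operates a retail storefront; revenue $1,875,000 ≤ $2,175,000 → Annual Permit not required.
Sec. 9-3. closes 11:00 PM, at/before 1:00 AM → Late-Night Authorization not required.
Sec. 9-4. closes 11:00 PM, at/before midnight; does not provide personal fitness instruction → Standard Authorization not required.
Sec. 9-5. revenue $1,875,000 > $1,775,000 → Municipal Certificate required.
Sec. 9-6. operates a retail storefront → General Business Permit required.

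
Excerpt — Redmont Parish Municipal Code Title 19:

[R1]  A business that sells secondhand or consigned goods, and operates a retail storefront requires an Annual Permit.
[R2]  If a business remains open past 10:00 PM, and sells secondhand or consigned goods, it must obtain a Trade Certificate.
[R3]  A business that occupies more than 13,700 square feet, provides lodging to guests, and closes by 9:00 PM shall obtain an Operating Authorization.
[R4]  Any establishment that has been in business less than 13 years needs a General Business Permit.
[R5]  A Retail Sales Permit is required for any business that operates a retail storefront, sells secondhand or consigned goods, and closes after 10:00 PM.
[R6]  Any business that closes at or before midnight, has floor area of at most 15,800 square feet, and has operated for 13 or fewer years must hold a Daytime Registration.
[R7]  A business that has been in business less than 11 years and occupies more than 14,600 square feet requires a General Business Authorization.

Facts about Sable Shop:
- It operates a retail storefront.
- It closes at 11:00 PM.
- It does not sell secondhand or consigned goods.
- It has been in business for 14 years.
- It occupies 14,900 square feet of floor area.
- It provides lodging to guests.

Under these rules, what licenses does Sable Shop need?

None

[R1] does not sell secondhand or consigned goods; operates a retail storefront → Annual Permit not required.
[R2] closes 11:00 PM, after 10:00 PM; does not sell secondhand or consigned goods → Trade Certificate not required.
[R3] floor area 14,900 square feet > 13,700 square feet; provides lodging to guests; closes 11:00 PM, after 9:00 PM → Operating Authorization not required.
[R4] years in business 14 ≥ 13 → General Business Permit not required.
[R5] operates a retail storefront; does not sell secondhand or consigned goods; closes 11:00 PM, after 10:00 PM → Retail Sales Permit not required.
[R6] closes 11:00 PM, at/before midnight; floor area 14,900 square feet ≤ 15,800 square feet; years in business 14 > 13 → Daytime Registration not required.
[R7] years in business 14 ≥ 11; floor area 14,900 square feet > 14,600 square feet → General Business Authorization not required.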